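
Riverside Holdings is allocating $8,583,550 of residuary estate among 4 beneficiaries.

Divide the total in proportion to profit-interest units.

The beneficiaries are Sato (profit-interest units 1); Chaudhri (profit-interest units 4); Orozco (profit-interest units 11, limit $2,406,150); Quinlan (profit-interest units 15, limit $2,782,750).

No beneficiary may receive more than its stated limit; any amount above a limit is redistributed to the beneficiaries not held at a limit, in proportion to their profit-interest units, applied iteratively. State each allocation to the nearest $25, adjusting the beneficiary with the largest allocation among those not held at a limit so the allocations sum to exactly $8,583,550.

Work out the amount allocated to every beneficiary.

Total profit-interest units = 31.
Unconstrained shares: Sato 276,888.71; Chaudhri 1,107,554.84; Orozco 3,045,775.81; Quinlan 4,153,330.65.
Capped: Orozco ($2,406,150), Quinlan ($2,782,750); residual $3,394,650 reallocated over remaining profit-interest units 5.
Shares after redistribution: Sato 678,930.00 → $678,925; Chaudhri 2,715,720.00 → $2,715,725.

Sato: $678,925 | Chaudhri: $2,715,725 | Orozco: $2,406,150 | Quinlan: $2,782,750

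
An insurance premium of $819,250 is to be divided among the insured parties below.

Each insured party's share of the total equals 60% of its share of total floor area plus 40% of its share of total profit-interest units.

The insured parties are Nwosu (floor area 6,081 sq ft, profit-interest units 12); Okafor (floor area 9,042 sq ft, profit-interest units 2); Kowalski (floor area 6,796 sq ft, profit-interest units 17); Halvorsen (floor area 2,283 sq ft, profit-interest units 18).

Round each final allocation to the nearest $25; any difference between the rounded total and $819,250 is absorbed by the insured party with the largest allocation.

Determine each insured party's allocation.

Totals — floor area 24,202, profit-interest units 49.
Composite weights (60% floor area + 40% profit-interest units): Nwosu 0.2487; Okafor 0.2405; Kowalski 0.3073; Halvorsen 0.2035.
Unrounded shares: Nwosu 203,760.03; Okafor 197,021.29; Kowalski 251,720.67; Halvorsen 166,748.02.
Rounded to nearest $25: Nwosu $203,750; Okafor $197,025; Kowalski $251,725; Halvorsen $166,750. Sum = $819,250.
Rounded total matches; no reconciliation needed.

Nwosu: $203,750 | Okafor: $197,025 | Kowalski: $251,725 | Halvorsen: $166,750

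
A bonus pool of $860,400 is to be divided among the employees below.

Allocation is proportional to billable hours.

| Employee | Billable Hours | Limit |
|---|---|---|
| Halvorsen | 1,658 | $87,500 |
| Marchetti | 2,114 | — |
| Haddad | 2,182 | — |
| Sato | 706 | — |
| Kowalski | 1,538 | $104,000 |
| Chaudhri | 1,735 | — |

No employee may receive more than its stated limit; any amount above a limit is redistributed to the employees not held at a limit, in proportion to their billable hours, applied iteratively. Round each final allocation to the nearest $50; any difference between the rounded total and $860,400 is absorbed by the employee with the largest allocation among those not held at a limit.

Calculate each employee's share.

Halvorsen: $87,500 · Marchetti: $209,900 · Haddad: $216,650 · Sato: $70,100 · Kowalski: $104,000 · Chaudhri: $172,250

Billable hours total: 9,933.
Unconstrained shares: Halvorsen 143,616.55; Marchetti 183,115.43; Haddad 189,005.62; Sato 61,153.97; Kowalski 133,222.11; Chaudhri 150,286.32.
Cap binds for Halvorsen ($87,500), Kowalski ($104,000); remaining pool $668,900 reallocated over remaining billable hours 6,737.
Remaining shares: Marchetti 209,893.81 → $209,900; Haddad 216,645.36 → $216,650; Sato 70,096.99 → $70,100; Chaudhri 172,263.84 → $172,250.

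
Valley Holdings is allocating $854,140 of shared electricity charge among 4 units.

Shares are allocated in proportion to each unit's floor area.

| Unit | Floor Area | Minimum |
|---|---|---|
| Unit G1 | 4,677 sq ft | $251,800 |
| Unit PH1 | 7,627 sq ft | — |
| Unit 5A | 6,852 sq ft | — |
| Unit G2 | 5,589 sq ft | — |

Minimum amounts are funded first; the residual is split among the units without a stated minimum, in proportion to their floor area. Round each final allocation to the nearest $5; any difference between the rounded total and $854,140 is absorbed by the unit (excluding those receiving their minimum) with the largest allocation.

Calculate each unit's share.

Unit G1: $251,800 · Unit PH1: $228,925 · Unit 5A: $205,660 · Unit G2: $167,755

Fund the minimums — Unit G1 $251,800. Balance $602,340.
Balance split over remaining floor area 20,068: Unit PH1 228,924.02 → $228,925; Unit 5A 205,662.43 → $205,660; Unit G2 167,753.55 → $167,755.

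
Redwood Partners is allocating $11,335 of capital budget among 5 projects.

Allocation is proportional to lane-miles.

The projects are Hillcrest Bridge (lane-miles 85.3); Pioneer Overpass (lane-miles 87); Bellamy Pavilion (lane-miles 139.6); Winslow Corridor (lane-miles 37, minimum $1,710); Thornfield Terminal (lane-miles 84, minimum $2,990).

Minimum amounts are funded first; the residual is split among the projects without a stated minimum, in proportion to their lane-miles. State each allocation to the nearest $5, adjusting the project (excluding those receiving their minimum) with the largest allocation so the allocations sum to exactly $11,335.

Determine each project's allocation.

Hillcrest Bridge: $1,815 · Pioneer Overpass: $1,850 · Bellamy Pavilion: $2,970 · Winslow Corridor: $1,710 · Thornfield Terminal: $2,990

Fund the minimums — Winslow Corridor $1,710; Thornfield Terminal $2,990. Balance $6,635.
Balance split over remaining lane-miles 311.9: Hillcrest Bridge 1,814.57 → $1,815; Pioneer Overpass 1,850.74 → $1,850; Bellamy Pavilion 2,969.69 → $2,970.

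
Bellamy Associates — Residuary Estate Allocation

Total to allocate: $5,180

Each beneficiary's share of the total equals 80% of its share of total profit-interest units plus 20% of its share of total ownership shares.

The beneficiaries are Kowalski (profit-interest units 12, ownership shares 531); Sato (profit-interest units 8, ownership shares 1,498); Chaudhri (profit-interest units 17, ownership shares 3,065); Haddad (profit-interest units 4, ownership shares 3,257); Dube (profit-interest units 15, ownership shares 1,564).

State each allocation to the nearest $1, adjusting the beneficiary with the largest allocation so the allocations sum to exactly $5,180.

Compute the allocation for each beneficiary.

Kowalski: $943; Sato: $749; Chaudhri: $1,579; Haddad: $636; Dube: $1,273

Totals — profit-interest units 56, ownership shares 9,915.
Combined weights (80% profit-interest units + 20% ownership shares): Kowalski 0.1821; Sato 0.1445; Chaudhri 0.3047; Haddad 0.1228; Dube 0.2458.
Pro-rata amounts: Kowalski 943.48; Sato 748.52; Chaudhri 1,578.26; Haddad 636.32; Dube 1,273.42.
After rounding ($1): Kowalski $943; Sato $749; Chaudhri $1,578; Haddad $636; Dube $1,273. Sum = $5,179.
Difference $5,180 − $5,179 = +$1 applied to largest allocation (Chaudhri): Chaudhri becomes $1,579.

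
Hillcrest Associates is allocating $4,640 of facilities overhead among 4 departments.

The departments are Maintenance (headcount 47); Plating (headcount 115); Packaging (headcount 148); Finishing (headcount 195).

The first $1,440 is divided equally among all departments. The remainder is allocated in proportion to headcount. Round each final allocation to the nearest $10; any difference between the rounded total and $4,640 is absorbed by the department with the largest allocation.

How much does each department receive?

First tranche $1,440 split equally: $360 each.
Remainder $3,200 by headcount (total 505): Maintenance 297.82 → $300; Plating 728.71 → $730; Packaging 937.82 → $940; Finishing 1,235.64 → $1,240.
Rounding difference −$10 on remainder applied to Finishing.
Totals: Maintenance $360 + $300 = $660; Plating $360 + $730 = $1,090; Packaging $360 + $940 = $1,300; Finishing $360 + $1,230 = $1,590.

Maintenance: $660 · Plating: $1,090 · Packaging: $1,300 · Finishing: $1,590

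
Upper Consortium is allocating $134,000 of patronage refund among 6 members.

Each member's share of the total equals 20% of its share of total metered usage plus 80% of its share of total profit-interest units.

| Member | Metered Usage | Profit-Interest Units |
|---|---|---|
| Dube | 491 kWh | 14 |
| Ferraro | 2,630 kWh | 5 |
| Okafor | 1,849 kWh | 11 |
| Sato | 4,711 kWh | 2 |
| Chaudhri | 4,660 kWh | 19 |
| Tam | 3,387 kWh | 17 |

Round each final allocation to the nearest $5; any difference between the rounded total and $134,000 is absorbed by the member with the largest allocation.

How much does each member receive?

Totals — metered usage 17,728, profit-interest units 68.
Composite weights (20% metered usage + 80% profit-interest units): Dube 0.1702; Ferraro 0.0885; Okafor 0.1503; Sato 0.0767; Chaudhri 0.2761; Tam 0.2382.
Unrounded shares: Dube 22,812.85; Ferraro 11,858.21; Okafor 20,136.37; Sato 10,274.71; Chaudhri 36,997.62; Tam 31,920.24.
After rounding ($5): Dube $22,815; Ferraro $11,860; Okafor $20,135; Sato $10,275; Chaudhri $37,000; Tam $31,920. Sum = $134,005.
Difference $134,000 − $134,005 = −$5 applied to largest allocation (Chaudhri): Chaudhri becomes $36,995.

Dube: $22,815 · Ferraro: $11,860 · Okafor: $20,135 · Sato: $10,275 · Chaudhri: $36,995 · Tam: $31,920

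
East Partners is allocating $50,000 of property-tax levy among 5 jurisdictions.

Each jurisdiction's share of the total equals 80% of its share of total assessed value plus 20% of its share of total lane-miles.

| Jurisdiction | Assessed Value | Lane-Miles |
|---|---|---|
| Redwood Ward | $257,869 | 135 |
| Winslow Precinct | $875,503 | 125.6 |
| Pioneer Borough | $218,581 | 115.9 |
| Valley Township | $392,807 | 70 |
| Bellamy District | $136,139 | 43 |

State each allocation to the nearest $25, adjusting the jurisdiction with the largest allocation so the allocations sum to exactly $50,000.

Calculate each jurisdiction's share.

Totals — assessed value 1,880,899, lane-miles 489.5.
Combined weights (80% assessed value + 20% lane-miles): Redwood Ward 0.1648; Winslow Precinct 0.4237; Pioneer Borough 0.1403; Valley Township 0.1957; Bellamy District 0.0755.
Raw shares: Redwood Ward 8,241.87; Winslow Precinct 21,184.70; Pioneer Borough 7,016.16; Valley Township 9,783.63; Bellamy District 3,773.64.
After rounding ($25): Redwood Ward $8,250; Winslow Precinct $21,175; Pioneer Borough $7,025; Valley Township $9,775; Bellamy District $3,775. Sum = $50,000.
Rounded total matches; no reconciliation needed.

Redwood Ward: $8,250 · Winslow Precinct: $21,175 · Pioneer Borough: $7,025 · Valley Township: $9,775 · Bellamy District: $3,775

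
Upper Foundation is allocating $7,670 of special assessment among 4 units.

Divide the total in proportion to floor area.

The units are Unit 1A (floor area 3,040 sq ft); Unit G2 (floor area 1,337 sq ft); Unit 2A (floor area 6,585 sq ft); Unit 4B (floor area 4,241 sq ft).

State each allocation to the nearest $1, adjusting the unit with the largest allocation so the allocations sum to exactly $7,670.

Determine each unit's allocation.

Total floor area = 15,203.
Pro-rata amounts: Unit 1A 3,040/15,203 × $7,670 = 1,533.70; Unit G2 1,337/15,203 × $7,670 = 674.52; Unit 2A 6,585/15,203 × $7,670 = 3,322.17; Unit 4B 4,241/15,203 × $7,670 = 2,139.61.
After rounding ($1): Unit 1A $1,534; Unit G2 $675; Unit 2A $3,322; Unit 4B $2,140. Sum = $7,671.
Difference $7,670 − $7,671 = −$1 applied to largest allocation (Unit 2A): Unit 2A becomes $3,321.

Unit 1A: $1,534; Unit G2: $675; Unit 2A: $3,321; Unit 4B: $2,140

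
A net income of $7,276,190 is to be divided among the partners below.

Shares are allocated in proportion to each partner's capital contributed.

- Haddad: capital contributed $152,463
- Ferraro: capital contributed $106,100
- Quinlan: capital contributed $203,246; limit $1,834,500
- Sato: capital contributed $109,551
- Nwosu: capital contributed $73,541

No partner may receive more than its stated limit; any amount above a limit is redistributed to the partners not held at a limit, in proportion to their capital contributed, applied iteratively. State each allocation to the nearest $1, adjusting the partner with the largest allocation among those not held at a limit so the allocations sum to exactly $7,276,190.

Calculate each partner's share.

Sum of capital contributed: 644,901.
Unconstrained shares: Haddad 1,720,186.13; Ferraro 1,197,088.79; Quinlan 2,293,152.77; Sato 1,236,025.20; Nwosu 829,737.11.
Capped: Quinlan ($1,834,500); balance $5,441,690 reallocated over remaining capital contributed 441,655.
Shares after redistribution: Haddad 1,878,516.90 → $1,878,517; Ferraro 1,307,272.21 → $1,307,272; Sato 1,349,792.44 → $1,349,792; Nwosu 906,108.44 → $906,108.
Rounding difference +$1 applied to Haddad → $1,878,518.

Haddad: $1,878,518 · Ferraro: $1,307,272 · Quinlan: $1,834,500 · Sato: $1,349,792 · Nwosu: $906,108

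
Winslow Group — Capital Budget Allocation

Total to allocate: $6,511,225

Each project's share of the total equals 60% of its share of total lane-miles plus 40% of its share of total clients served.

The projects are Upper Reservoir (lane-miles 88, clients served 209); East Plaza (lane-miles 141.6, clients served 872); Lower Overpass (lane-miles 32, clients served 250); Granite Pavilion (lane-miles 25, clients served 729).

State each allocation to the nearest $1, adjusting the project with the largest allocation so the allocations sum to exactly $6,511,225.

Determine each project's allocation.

Totals — lane-miles 286.6, clients served 2,060.
Composite weights (60% lane-miles + 40% clients served): Upper Reservoir 0.2248; East Plaza 0.4658; Lower Overpass 0.1155; Granite Pavilion 0.1939.
Pro-rata amounts: Upper Reservoir 1,463,797.70; East Plaza 3,032,677.41; Lower Overpass 752,280.98; Granite Pavilion 1,262,468.91.
After rounding ($1): Upper Reservoir $1,463,798; East Plaza $3,032,677; Lower Overpass $752,281; Granite Pavilion $1,262,469. Sum = $6,511,225.
Sum already equals the total — no adjustment.

Upper Reservoir: $1,463,798 · East Plaza: $3,032,677 · Lower Overpass: $752,281 · Granite Pavilion: $1,262,469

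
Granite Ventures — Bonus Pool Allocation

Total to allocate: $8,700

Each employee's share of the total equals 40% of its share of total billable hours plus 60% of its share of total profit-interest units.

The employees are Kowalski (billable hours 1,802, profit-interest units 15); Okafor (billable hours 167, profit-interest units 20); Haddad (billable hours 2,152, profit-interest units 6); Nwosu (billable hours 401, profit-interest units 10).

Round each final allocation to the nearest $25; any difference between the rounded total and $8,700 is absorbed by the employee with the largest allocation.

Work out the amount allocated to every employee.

Totals — billable hours 4,522, profit-interest units 51.
Combined weights (40% billable hours + 60% profit-interest units): Kowalski 0.3359; Okafor 0.2501; Haddad 0.2609; Nwosu 0.1531.
Raw shares: Kowalski 2,922.06; Okafor 2,175.58; Haddad 2,270.23; Nwosu 1,332.13.
At nearest $25: Kowalski $2,925; Okafor $2,175; Haddad $2,275; Nwosu $1,325. Sum = $8,700.
Sum already equals the total — no adjustment.

Kowalski: $2,925 · Okafor: $2,175 · Haddad: $2,275 · Nwosu: $1,325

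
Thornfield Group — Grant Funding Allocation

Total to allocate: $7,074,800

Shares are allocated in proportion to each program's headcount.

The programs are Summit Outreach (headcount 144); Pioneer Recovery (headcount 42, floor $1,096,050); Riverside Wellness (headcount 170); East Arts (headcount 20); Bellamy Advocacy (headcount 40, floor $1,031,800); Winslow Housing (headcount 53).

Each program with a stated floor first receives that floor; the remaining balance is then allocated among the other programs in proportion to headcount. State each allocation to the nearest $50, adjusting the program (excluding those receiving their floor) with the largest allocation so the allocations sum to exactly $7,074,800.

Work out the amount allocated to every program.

Fund the minimums — Pioneer Recovery $1,096,050; Bellamy Advocacy $1,031,800. Remaining pool $4,946,950.
Remaining pool split over remaining headcount 387: Summit Outreach 1,840,725.58 → $1,840,750; Riverside Wellness 2,173,078.81 → $2,173,100; East Arts 255,656.33 → $255,650; Winslow Housing 677,489.28 → $677,500.
Rounding difference −$50 applied to Riverside Wellness → $2,173,050.

Summit Outreach: $1,840,750 | Pioneer Recovery: $1,096,050 | Riverside Wellness: $2,173,050 | East Arts: $255,650 | Bellamy Advocacy: $1,031,800 | Winslow Housing: $677,500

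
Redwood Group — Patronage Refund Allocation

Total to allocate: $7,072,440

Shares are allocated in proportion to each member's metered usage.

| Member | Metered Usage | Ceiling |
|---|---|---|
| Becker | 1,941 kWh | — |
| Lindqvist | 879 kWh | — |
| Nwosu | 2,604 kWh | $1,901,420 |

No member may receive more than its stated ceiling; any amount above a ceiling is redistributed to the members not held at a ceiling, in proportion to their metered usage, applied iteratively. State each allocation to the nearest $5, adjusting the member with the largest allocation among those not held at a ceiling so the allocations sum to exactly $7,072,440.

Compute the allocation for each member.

Becker: $3,559,200 · Lindqvist: $1,611,820 · Nwosu: $1,901,420

Sum of metered usage: 5,424.
Proportional shares (ignoring caps): Becker 2,530,900.82; Lindqvist 1,146,142.10; Nwosu 3,395,397.08.
Capped: Nwosu ($1,901,420); balance $5,171,020 reallocated over remaining metered usage 2,820.
Shares after redistribution: Becker 3,559,202.06 → $3,559,200; Lindqvist 1,611,817.94 → $1,611,820.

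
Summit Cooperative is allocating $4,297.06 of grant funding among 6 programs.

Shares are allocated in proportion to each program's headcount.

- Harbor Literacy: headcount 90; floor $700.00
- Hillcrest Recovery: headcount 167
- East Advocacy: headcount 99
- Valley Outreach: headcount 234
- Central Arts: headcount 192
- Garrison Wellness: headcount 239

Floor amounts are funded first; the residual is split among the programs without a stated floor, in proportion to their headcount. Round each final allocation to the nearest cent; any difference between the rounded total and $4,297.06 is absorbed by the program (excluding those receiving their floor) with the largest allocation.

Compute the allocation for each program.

Minimums first: Harbor Literacy $700.00. Balance $3,597.06.
Balance split over remaining headcount 931: Hillcrest Recovery 645.2299 → $645.23; East Advocacy 382.5015 → $382.50; Valley Outreach 904.0946 → $904.09; Central Arts 741.8212 → $741.82; Garrison Wellness 923.4128 → $923.41.
Rounding difference +$0.01 applied to Garrison Wellness → $923.42.

Harbor Literacy: $700.00 · Hillcrest Recovery: $645.23 · East Advocacy: $382.50 · Valley Outreach: $904.09 · Central Arts: $741.82 · Garrison Wellness: $923.42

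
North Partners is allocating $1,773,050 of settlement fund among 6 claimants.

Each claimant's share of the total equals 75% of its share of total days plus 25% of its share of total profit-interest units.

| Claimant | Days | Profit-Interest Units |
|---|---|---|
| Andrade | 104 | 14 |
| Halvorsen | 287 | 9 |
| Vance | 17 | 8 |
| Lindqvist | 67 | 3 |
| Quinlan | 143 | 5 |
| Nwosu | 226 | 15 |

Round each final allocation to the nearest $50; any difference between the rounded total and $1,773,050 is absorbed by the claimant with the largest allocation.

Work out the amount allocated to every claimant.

Days total 844; profit-interest units total 54.
Composite weights (75% days + 25% profit-interest units): Andrade 0.1572; Halvorsen 0.2967; Vance 0.0521; Lindqvist 0.0734; Quinlan 0.1502; Nwosu 0.2703.
Unrounded shares: Andrade 278,779.98; Halvorsen 526,067.86; Vance 92,453.34; Lindqvist 130,189.39; Quinlan 266,350.42; Nwosu 479,209.01.
At nearest $50: Andrade $278,800; Halvorsen $526,050; Vance $92,450; Lindqvist $130,200; Quinlan $266,350; Nwosu $479,200. Sum = $1,773,050.
Sum already equals the total — no adjustment.

Andrade: $278,800 | Halvorsen: $526,050 | Vance: $92,450 | Lindqvist: $130,200 | Quinlan: $266,350 | Nwosu: $479,200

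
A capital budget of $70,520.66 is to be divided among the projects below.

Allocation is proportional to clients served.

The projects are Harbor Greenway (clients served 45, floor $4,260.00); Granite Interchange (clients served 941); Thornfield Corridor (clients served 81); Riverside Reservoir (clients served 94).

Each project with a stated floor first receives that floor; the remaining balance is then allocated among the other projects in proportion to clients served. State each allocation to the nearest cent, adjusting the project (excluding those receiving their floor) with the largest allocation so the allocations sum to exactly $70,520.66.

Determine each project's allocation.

Harbor Greenway: $4,260.00 · Granite Interchange: $55,870.32 · Thornfield Corridor: $4,809.24 · Riverside Reservoir: $5,581.10

Guaranteed amounts: Harbor Greenway $4,260.00. Balance $66,260.66.
Balance split over remaining clients served 1,116: Granite Interchange 55,870.3235 → $55,870.32; Thornfield Corridor 4,809.2415 → $4,809.24; Riverside Reservoir 5,581.09502 → $5,581.10.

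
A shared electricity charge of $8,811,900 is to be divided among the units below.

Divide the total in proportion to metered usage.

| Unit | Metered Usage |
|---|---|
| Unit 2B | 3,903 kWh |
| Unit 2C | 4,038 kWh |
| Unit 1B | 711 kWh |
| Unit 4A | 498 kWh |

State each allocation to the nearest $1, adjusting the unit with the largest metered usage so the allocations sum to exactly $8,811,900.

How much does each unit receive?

Total metered usage = 3,903 + 4,038 + 711 + 498 = 9,150.
Raw shares: Unit 2B 3,758,780.95; Unit 2C 3,888,792.59; Unit 1B 684,727.97; Unit 4A 479,598.49.
After rounding ($1): Unit 2B $3,758,781; Unit 2C $3,888,793; Unit 1B $684,728; Unit 4A $479,598. Sum = $8,811,900.
Rounded total matches; no reconciliation needed.

Unit 2B: $3,758,781 · Unit 2C: $3,888,793 · Unit 1B: $684,728 · Unit 4A: $479,598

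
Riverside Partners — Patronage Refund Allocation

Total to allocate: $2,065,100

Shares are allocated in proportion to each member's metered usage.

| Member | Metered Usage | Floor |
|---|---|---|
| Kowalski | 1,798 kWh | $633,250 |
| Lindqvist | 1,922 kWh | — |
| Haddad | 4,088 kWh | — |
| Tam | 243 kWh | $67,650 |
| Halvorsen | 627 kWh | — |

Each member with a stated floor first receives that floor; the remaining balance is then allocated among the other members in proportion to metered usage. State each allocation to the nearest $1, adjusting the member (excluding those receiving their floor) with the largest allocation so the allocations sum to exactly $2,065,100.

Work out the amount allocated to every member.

Minimums first: Kowalski $633,250; Tam $67,650. Residual $1,364,200.
Residual split over remaining metered usage 6,637: Lindqvist 395,056.86 → $395,057; Haddad 840,266.63 → $840,267; Halvorsen 128,876.51 → $128,877.
Rounding difference −$1 applied to Haddad → $840,266.

Kowalski: $633,250; Lindqvist: $395,057; Haddad: $840,266; Tam: $67,650; Halvorsen: $128,877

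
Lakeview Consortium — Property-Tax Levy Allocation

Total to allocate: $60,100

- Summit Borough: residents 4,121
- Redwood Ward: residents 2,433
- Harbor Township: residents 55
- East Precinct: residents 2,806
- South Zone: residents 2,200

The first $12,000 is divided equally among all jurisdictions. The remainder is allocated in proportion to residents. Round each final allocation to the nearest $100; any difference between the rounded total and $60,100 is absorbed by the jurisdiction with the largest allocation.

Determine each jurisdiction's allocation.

Summit Borough: $19,500; Redwood Ward: $12,500; Harbor Township: $2,600; East Precinct: $14,000; South Zone: $11,500

$12,000 shared equally gives $2,400 per jurisdiction.
Remainder $48,100 by residents (total 11,615): Summit Borough 17,065.87 → $17,100; Redwood Ward 10,075.53 → $10,100; Harbor Township 227.77 → $200; East Precinct 11,620.20 → $11,600; South Zone 9,110.63 → $9,100.
Totals: Summit Borough $2,400 + $17,100 = $19,500; Redwood Ward $2,400 + $10,100 = $12,500; Harbor Township $2,400 + $200 = $2,600; East Precinct $2,400 + $11,600 = $14,000; South Zone $2,400 + $9,100 = $11,500.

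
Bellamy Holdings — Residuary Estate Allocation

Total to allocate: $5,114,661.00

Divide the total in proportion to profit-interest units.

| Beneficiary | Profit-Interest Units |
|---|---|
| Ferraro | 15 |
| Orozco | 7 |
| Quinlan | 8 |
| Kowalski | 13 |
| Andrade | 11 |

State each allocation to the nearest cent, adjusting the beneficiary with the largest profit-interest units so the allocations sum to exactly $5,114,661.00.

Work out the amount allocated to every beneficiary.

Profit-interest units total: 15 + 7 + 8 + 13 + 11 = 54.
Pro-rata amounts: Ferraro 1,420,739.1667; Orozco 663,011.6111; Quinlan 757,727.5556; Kowalski 1,231,307.2778; Andrade 1,041,875.3889.
After rounding (cent): Ferraro $1,420,739.17; Orozco $663,011.61; Quinlan $757,727.56; Kowalski $1,231,307.28; Andrade $1,041,875.39. Sum = $5,114,661.01.
Difference $5,114,661.00 − $5,114,661.01 = −$0.01 applied to largest profit-interest units (Ferraro): Ferraro becomes $1,420,739.16.

Ferraro: $1,420,739.16 · Orozco: $663,011.61 · Quinlan: $757,727.56 · Kowalski: $1,231,307.28 · Andrade: $1,041,875.39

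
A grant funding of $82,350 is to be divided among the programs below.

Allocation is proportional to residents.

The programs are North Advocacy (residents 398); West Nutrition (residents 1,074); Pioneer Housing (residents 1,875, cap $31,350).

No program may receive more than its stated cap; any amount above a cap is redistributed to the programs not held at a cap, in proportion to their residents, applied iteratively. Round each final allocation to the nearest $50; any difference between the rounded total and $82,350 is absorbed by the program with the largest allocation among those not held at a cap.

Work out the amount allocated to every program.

North Advocacy: $13,800 | West Nutrition: $37,200 | Pioneer Housing: $31,350

Combined residents = 3,347.
Pro-rata shares before constraints: North Advocacy 9,792.44; West Nutrition 26,424.83; Pioneer Housing 46,132.73.
Held at cap: Pioneer Housing ($31,350); residual $51,000 reallocated over remaining residents 1,472.
Redistributed shares: North Advocacy 13,789.40 → $13,800; West Nutrition 37,210.60 → $37,200.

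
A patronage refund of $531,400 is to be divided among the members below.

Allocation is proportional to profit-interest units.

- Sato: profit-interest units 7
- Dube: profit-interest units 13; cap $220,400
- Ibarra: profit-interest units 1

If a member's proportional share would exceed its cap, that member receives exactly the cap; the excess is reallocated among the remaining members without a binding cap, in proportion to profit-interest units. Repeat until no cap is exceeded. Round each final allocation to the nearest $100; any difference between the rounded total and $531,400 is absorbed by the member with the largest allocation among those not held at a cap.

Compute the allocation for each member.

Sato: $272,100; Dube: $220,400; Ibarra: $38,900

Total profit-interest units = 21.
Pro-rata shares before constraints: Sato 177,133.33; Dube 328,961.90; Ibarra 25,304.76.
Capped: Dube ($220,400); balance $311,000 reallocated over remaining profit-interest units 8.
Shares after redistribution: Sato 272,125.00 → $272,100; Ibarra 38,875.00 → $38,900.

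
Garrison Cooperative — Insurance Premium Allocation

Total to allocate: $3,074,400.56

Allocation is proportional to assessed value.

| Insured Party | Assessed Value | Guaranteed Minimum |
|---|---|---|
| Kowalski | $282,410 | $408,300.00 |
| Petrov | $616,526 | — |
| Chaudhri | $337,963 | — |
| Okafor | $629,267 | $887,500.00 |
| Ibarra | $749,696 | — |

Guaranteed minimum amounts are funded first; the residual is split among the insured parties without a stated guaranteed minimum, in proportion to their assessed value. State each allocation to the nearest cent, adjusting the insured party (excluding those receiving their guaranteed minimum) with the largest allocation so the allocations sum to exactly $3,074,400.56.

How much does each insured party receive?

Kowalski: $408,300.00; Petrov: $643,447.45; Chaudhri: $352,720.61; Okafor: $887,500.00; Ibarra: $782,432.50

Guaranteed amounts: Kowalski $408,300.00; Okafor $887,500.00. Residual $1,778,600.56.
Residual split over remaining assessed value 1,704,185: Petrov 643,447.4478 → $643,447.45; Chaudhri 352,720.6149 → $352,720.61; Ibarra 782,432.4973 → $782,432.50.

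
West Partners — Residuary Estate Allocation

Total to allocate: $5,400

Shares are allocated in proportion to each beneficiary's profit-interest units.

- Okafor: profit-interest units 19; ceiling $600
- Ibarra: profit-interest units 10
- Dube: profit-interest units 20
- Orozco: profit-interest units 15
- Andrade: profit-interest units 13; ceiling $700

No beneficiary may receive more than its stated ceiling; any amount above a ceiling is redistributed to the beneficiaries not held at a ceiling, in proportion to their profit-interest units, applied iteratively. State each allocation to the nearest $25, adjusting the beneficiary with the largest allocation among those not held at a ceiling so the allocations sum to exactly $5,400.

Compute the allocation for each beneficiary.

Combined profit-interest units = 77.
Proportional shares (ignoring caps): Okafor 1,332.47; Ibarra 701.30; Dube 1,402.60; Orozco 1,051.95; Andrade 911.69.
Cap binds for Okafor ($600), Andrade ($700); residual $4,100 reallocated over remaining profit-interest units 45.
Redistributed shares: Ibarra 911.11 → $900; Dube 1,822.22 → $1,825; Orozco 1,366.67 → $1,375.

Okafor: $600 | Ibarra: $900 | Dube: $1,825 | Orozco: $1,375 | Andrade: $700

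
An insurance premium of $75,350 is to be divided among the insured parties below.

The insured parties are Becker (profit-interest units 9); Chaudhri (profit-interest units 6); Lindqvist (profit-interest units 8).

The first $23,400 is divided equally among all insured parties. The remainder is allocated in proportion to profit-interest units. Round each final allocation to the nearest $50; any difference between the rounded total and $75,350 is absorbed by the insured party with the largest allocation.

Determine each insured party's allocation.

Becker: $28,150 | Chaudhri: $21,350 | Lindqvist: $25,850

Equal tier: $23,400 ÷ 3 = $7,800 apiece.
Remainder $51,950 by profit-interest units (total 23): Becker 20,328.26 → $20,350; Chaudhri 13,552.17 → $13,550; Lindqvist 18,069.57 → $18,050.
Totals: Becker $7,800 + $20,350 = $28,150; Chaudhri $7,800 + $13,550 = $21,350; Lindqvist $7,800 + $18,050 = $25,850.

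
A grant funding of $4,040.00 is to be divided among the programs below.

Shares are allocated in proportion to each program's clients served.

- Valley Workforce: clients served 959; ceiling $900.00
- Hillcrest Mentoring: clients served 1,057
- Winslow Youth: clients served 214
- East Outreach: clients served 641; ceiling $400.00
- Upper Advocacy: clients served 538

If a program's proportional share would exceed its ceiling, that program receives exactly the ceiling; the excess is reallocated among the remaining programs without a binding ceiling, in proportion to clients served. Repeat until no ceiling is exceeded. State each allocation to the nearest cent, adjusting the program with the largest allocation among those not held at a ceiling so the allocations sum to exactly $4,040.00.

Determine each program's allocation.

Total clients served = 3,409.
Unconstrained shares: Valley Workforce 1,136.5092; Hillcrest Mentoring 1,252.6489; Winslow Youth 253.6110; East Outreach 759.6480; Upper Advocacy 637.5829.
Held at cap: Valley Workforce ($900.00), East Outreach ($400.00); balance $2,740.00 reallocated over remaining clients served 1,809.
Shares after redistribution: Hillcrest Mentoring 1,600.9840 → $1,600.98; Winslow Youth 324.1349 → $324.13; Upper Advocacy 814.8811 → $814.88.
Rounding difference +$0.01 applied to Hillcrest Mentoring → $1,600.99.

Valley Workforce: $900.00 | Hillcrest Mentoring: $1,600.99 | Winslow Youth: $324.13 | East Outreach: $400.00 | Upper Advocacy: $814.88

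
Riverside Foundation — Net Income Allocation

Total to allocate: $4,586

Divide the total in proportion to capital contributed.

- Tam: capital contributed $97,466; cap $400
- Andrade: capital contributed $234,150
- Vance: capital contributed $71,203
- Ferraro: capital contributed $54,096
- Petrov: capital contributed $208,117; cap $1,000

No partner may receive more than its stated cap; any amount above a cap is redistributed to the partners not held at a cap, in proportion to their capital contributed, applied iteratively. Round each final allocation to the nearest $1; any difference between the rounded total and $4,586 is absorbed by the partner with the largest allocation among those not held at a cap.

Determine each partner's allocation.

Tam: $400; Andrade: $2,076; Vance: $631; Ferraro: $479; Petrov: $1,000

Combined capital contributed = 665,032.
Pro-rata shares before constraints: Tam 672.12; Andrade 1,614.68; Vance 491.01; Ferraro 373.04; Petrov 1,435.16.
Held at cap: Tam ($400), Petrov ($1,000); residual $3,186 reallocated over remaining capital contributed 359,449.
Remaining shares: Andrade 2,075.40 → $2,075; Vance 631.11 → $631; Ferraro 479.48 → $479.
Rounding difference +$1 applied to Andrade → $2,076.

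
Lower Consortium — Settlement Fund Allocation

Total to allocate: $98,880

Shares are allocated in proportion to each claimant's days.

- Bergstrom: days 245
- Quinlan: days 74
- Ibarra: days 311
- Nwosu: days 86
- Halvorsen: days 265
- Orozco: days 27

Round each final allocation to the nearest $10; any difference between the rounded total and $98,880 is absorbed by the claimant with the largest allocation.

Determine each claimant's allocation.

Combined days = 1,008.
Proportional shares: Bergstrom 245/1,008 × $98,880 = 24,033.33; Quinlan 74/1,008 × $98,880 = 7,259.05; Ibarra 311/1,008 × $98,880 = 30,507.62; Nwosu 86/1,008 × $98,880 = 8,436.19; Halvorsen 265/1,008 × $98,880 = 25,995.24; Orozco 27/1,008 × $98,880 = 2,648.57.
Rounded to nearest $10: Bergstrom $24,030; Quinlan $7,260; Ibarra $30,510; Nwosu $8,440; Halvorsen $26,000; Orozco $2,650. Sum = $98,890.
Difference $98,880 − $98,890 = −$10 applied to largest allocation (Ibarra): Ibarra becomes $30,500.

Bergstrom: $24,030; Quinlan: $7,260; Ibarra: $30,500; Nwosu: $8,440; Halvorsen: $26,000; Orozco: $2,650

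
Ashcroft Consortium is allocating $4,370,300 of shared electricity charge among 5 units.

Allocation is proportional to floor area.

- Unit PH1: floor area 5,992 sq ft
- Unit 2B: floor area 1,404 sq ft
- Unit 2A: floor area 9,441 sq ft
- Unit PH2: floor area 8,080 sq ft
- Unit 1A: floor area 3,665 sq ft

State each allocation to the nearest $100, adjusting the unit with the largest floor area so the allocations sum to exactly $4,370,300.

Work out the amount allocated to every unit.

Sum of floor area: 28,582.
Proportional shares: Unit PH1 5,992/28,582 × $4,370,300 = 916,200.32; Unit 2B 1,404/28,582 × $4,370,300 = 214,677.11; Unit 2A 9,441/28,582 × $4,370,300 = 1,443,565.96; Unit PH2 8,080/28,582 × $4,370,300 = 1,235,463.72; Unit 1A 3,665/28,582 × $4,370,300 = 560,392.89.
At nearest $100: Unit PH1 $916,200; Unit 2B $214,700; Unit 2A $1,443,600; Unit PH2 $1,235,500; Unit 1A $560,400. Sum = $4,370,400.
Difference $4,370,300 − $4,370,400 = −$100 applied to largest floor area (Unit 2A): Unit 2A becomes $1,443,500.

Unit PH1: $916,200; Unit 2B: $214,700; Unit 2A: $1,443,500; Unit PH2: $1,235,500; Unit 1A: $560,400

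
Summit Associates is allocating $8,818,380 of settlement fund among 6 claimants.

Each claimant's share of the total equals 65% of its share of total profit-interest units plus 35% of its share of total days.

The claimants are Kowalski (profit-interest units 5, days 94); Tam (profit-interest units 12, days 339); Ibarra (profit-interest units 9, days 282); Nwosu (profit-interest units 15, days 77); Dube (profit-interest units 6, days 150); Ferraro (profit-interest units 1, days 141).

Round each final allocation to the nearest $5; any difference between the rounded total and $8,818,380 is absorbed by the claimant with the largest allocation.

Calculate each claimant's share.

Kowalski: $864,970 | Tam: $2,399,100 | Ibarra: $1,878,410 | Nwosu: $2,010,675 | Dube: $1,143,975 | Ferraro: $521,250

Totals — profit-interest units 48, days 1,083.
Composite weights (65% profit-interest units + 35% days): Kowalski 0.0981; Tam 0.2721; Ibarra 0.2130; Nwosu 0.2280; Dube 0.1297; Ferraro 0.0591.
Proportional shares: Kowalski 864,967.66; Tam 2,399,100.13; Ibarra 1,878,409.60; Nwosu 2,010,675.12; Dube 1,143,977.17; Ferraro 521,250.33.
At nearest $5: Kowalski $864,970; Tam $2,399,100; Ibarra $1,878,410; Nwosu $2,010,675; Dube $1,143,975; Ferraro $521,250. Sum = $8,818,380.
Rounded total matches; no reconciliation needed.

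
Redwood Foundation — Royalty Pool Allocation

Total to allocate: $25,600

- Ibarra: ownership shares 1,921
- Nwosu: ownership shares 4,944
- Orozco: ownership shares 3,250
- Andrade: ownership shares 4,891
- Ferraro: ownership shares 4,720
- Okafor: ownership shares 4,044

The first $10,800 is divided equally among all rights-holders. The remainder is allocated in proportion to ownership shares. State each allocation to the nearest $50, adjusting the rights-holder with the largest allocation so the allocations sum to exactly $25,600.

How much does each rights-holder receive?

Ibarra: $3,000 | Nwosu: $4,900 | Orozco: $3,800 | Andrade: $4,850 | Ferraro: $4,750 | Okafor: $4,300

$10,800 shared equally gives $1,800 per rights-holder.
Remainder $14,800 by ownership shares (total 23,770): Ibarra 1,196.08 → $1,200; Nwosu 3,078.30 → $3,100; Orozco 2,023.56 → $2,000; Andrade 3,045.30 → $3,050; Ferraro 2,938.83 → $2,950; Okafor 2,517.93 → $2,500.
Totals: Ibarra $1,800 + $1,200 = $3,000; Nwosu $1,800 + $3,100 = $4,900; Orozco $1,800 + $2,000 = $3,800; Andrade $1,800 + $3,050 = $4,850; Ferraro $1,800 + $2,950 = $4,750; Okafor $1,800 + $2,500 = $4,300.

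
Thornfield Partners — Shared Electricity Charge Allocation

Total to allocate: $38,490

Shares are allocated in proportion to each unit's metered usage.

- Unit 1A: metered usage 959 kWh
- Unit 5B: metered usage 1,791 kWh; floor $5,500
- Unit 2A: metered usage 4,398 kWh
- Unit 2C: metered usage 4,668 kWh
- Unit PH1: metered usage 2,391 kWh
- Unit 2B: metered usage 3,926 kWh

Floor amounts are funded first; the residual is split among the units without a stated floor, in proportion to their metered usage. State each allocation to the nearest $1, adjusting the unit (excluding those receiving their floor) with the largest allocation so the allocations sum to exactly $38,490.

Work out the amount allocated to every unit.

Unit 1A: $1,936 · Unit 5B: $5,500 · Unit 2A: $8,878 · Unit 2C: $9,423 · Unit PH1: $4,827 · Unit 2B: $7,926

Minimums first: Unit 5B $5,500. Remaining pool $32,990.
Remaining pool split over remaining metered usage 16,342: Unit 1A 1,935.96 → $1,936; Unit 2A 8,878.35 → $8,878; Unit 2C 9,423.41 → $9,423; Unit PH1 4,826.77 → $4,827; Unit 2B 7,925.51 → $7,926.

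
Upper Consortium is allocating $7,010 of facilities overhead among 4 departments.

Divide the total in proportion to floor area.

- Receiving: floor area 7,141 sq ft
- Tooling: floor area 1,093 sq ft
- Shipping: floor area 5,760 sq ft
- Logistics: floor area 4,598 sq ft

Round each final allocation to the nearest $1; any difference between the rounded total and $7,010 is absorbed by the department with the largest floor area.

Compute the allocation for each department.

Receiving: $2,692 | Tooling: $412 | Shipping: $2,172 | Logistics: $1,734

Total floor area = 7,141 + 1,093 + 5,760 + 4,598 = 18,592.
Unrounded shares: Receiving 2,692.47; Tooling 412.11; Shipping 2,171.77; Logistics 1,733.65.
After rounding ($1): Receiving $2,692; Tooling $412; Shipping $2,172; Logistics $1,734. Sum = $7,010.
Sum already equals the total — no adjustment.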